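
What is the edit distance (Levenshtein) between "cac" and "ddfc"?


Computing edit distance: "cac" -> "ddfc"
DP table:
           d    d    f    c
      0    1    2    3    4
  c   1    1    2    3    3
  a   2    2    2    3    4
  c   3    3    3    3    3
Edit distance = dp[3][4] = 3

3


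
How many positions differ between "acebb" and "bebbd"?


Comparing "acebb" and "bebbd" position by position:
  Position 0: 'a' vs 'b' => DIFFER
  Position 1: 'c' vs 'e' => DIFFER
  Position 2: 'e' vs 'b' => DIFFER
  Position 3: 'b' vs 'b' => same
  Position 4: 'b' vs 'd' => DIFFER
Positions that differ: 4

4


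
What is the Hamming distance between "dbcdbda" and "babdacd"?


Comparing "dbcdbda" and "babdacd" position by position:
  Position 0: 'd' vs 'b' => differ
  Position 1: 'b' vs 'a' => differ
  Position 2: 'c' vs 'b' => differ
  Position 3: 'd' vs 'd' => same
  Position 4: 'b' vs 'a' => differ
  Position 5: 'd' vs 'c' => differ
  Position 6: 'a' vs 'd' => differ
Total differences (Hamming distance): 6

6


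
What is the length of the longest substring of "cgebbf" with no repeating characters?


Input: "cgebbf"
Sliding window (track last position of each char):
  Position 0 ('c'): window [0,0] length 1 -- new best
  Position 1 ('g'): window [0,1] length 2 -- new best
  Position 2 ('e'): window [0,2] length 3 -- new best
  Position 3 ('b'): window [0,3] length 4 -- new best
  Position 4 ('b'): repeat (last at 3), move window start to 4
  Position 4 ('b'): window [4,4] length 1
  Position 5 ('f'): window [4,5] length 2
Longest substring with no repeats: "cgeb" with length 4

4


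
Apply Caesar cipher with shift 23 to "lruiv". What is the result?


Caesar cipher: shift "lruiv" by 23
  'l' (pos 11) + 23 = pos 8 = 'i'
  'r' (pos 17) + 23 = pos 14 = 'o'
  'u' (pos 20) + 23 = pos 17 = 'r'
  'i' (pos 8) + 23 = pos 5 = 'f'
  'v' (pos 21) + 23 = pos 18 = 's'
Result: iorfs

iorfs


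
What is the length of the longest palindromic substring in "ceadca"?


Input: "ceadca"
Checking substrings for palindromes:
  No multi-char palindromic substrings found
Longest palindromic substring: "c" with length 1

1


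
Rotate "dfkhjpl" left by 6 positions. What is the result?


Input: "dfkhjpl", rotate left by 6
First 6 characters: "dfkhjp"
Remaining characters: "l"
Concatenate remaining + first: "l" + "dfkhjp" = "ldfkhjp"

ldfkhjp


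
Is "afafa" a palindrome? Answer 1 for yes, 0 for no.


Input: afafa
Reversed: afafa
  Compare pos 0 ('a') with pos 4 ('a'): match
  Compare pos 1 ('f') with pos 3 ('f'): match
Result: palindrome

1


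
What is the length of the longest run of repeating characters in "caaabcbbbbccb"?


Input: "caaabcbbbbccb"
Scanning for longest run:
  Position 1 ('a'): new char, reset run to 1
  Position 2 ('a'): continues run of 'a', length=2
  Position 3 ('a'): continues run of 'a', length=3
  Position 4 ('b'): new char, reset run to 1
  Position 5 ('c'): new char, reset run to 1
  Position 6 ('b'): new char, reset run to 1
  Position 7 ('b'): continues run of 'b', length=2
  Position 8 ('b'): continues run of 'b', length=3
  Position 9 ('b'): continues run of 'b', length=4
  Position 10 ('c'): new char, reset run to 1
  Position 11 ('c'): continues run of 'c', length=2
  Position 12 ('b'): new char, reset run to 1
Longest run: 'b' with length 4

4


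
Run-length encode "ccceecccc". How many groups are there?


Input: ccceecccc
Scanning for consecutive runs:
  Group 1: 'c' x 3 (positions 0-2)
  Group 2: 'e' x 2 (positions 3-4)
  Group 3: 'c' x 4 (positions 5-8)
Total groups: 3

3


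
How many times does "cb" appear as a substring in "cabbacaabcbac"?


Searching for "cb" in "cabbacaabcbac"
Scanning each position:
  Position 0: "ca" => no
  Position 1: "ab" => no
  Position 2: "bb" => no
  Position 3: "ba" => no
  Position 4: "ac" => no
  Position 5: "ca" => no
  Position 6: "aa" => no
  Position 7: "ab" => no
  Position 8: "bc" => no
  Position 9: "cb" => MATCH
  Position 10: "ba" => no
  Position 11: "ac" => no
Total occurrences: 1

1


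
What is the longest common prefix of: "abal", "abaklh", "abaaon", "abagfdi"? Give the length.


Words: abal, abaklh, abaaon, abagfdi
  Position 0: all 'a' => match
  Position 1: all 'b' => match
  Position 2: all 'a' => match
  Position 3: ('l', 'k', 'a', 'g') => mismatch, stop
LCP = "aba" (length 3)

3


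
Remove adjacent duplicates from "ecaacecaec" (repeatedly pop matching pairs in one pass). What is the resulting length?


Input: ecaacecaec
Stack-based adjacent duplicate removal:
  Read 'e': push. Stack: e
  Read 'c': push. Stack: ec
  Read 'a': push. Stack: eca
  Read 'a': matches stack top 'a' => pop. Stack: ec
  Read 'c': matches stack top 'c' => pop. Stack: e
  Read 'e': matches stack top 'e' => pop. Stack: (empty)
  Read 'c': push. Stack: c
  Read 'a': push. Stack: ca
  Read 'e': push. Stack: cae
  Read 'c': push. Stack: caec
Final stack: "caec" (length 4)

4


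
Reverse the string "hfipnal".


Input: hfipnal
Reading characters right to left:
  Position 6: 'l'
  Position 5: 'a'
  Position 4: 'n'
  Position 3: 'p'
  Position 2: 'i'
  Position 1: 'f'
  Position 0: 'h'
Reversed: lanpifh

lanpifh


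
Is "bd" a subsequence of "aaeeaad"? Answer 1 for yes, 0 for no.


Check if "bd" is a subsequence of "aaeeaad"
Greedy scan:
  Position 0 ('a'): no match needed
  Position 1 ('a'): no match needed
  Position 2 ('e'): no match needed
  Position 3 ('e'): no match needed
  Position 4 ('a'): no match needed
  Position 5 ('a'): no match needed
  Position 6 ('d'): no match needed
Only matched 0/2 characters => not a subsequence

0


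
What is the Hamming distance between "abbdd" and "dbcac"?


Comparing "abbdd" and "dbcac" position by position:
  Position 0: 'a' vs 'd' => differ
  Position 1: 'b' vs 'b' => same
  Position 2: 'b' vs 'c' => differ
  Position 3: 'd' vs 'a' => differ
  Position 4: 'd' vs 'c' => differ
Total differences (Hamming distance): 4

4


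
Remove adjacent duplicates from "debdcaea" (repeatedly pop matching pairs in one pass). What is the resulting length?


Input: debdcaea
Stack-based adjacent duplicate removal:
  Read 'd': push. Stack: d
  Read 'e': push. Stack: de
  Read 'b': push. Stack: deb
  Read 'd': push. Stack: debd
  Read 'c': push. Stack: debdc
  Read 'a': push. Stack: debdca
  Read 'e': push. Stack: debdcae
  Read 'a': push. Stack: debdcaea
Final stack: "debdcaea" (length 8)

8


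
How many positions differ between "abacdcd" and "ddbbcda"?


Comparing "abacdcd" and "ddbbcda" position by position:
  Position 0: 'a' vs 'd' => DIFFER
  Position 1: 'b' vs 'd' => DIFFER
  Position 2: 'a' vs 'b' => DIFFER
  Position 3: 'c' vs 'b' => DIFFER
  Position 4: 'd' vs 'c' => DIFFER
  Position 5: 'c' vs 'd' => DIFFER
  Position 6: 'd' vs 'a' => DIFFER
Positions that differ: 7

7


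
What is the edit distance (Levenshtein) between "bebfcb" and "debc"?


Computing edit distance: "bebfcb" -> "debc"
DP table:
           d    e    b    c
      0    1    2    3    4
  b   1    1    2    2    3
  e   2    2    1    2    3
  b   3    3    2    1    2
  f   4    4    3    2    2
  c   5    5    4    3    2
  b   6    6    5    4    3
Edit distance = dp[6][4] = 3

3


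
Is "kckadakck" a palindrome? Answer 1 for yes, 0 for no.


Input: kckadakck
Reversed: kckadakck
  Compare pos 0 ('k') with pos 8 ('k'): match
  Compare pos 1 ('c') with pos 7 ('c'): match
  Compare pos 2 ('k') with pos 6 ('k'): match
  Compare pos 3 ('a') with pos 5 ('a'): match
Result: palindrome

1


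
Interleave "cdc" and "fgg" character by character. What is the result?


Interleaving "cdc" and "fgg":
  Position 0: 'c' from first, 'f' from second => "cf"
  Position 1: 'd' from first, 'g' from second => "dg"
  Position 2: 'c' from first, 'g' from second => "cg"
Result: cfdgcg

cfdgcg


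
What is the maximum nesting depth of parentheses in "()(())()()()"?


Input: "()(())()()()"
Tracking depth:
  Position 0 '(': depth becomes 1
  Position 1 ')': depth becomes 0
  Position 2 '(': depth becomes 1
  Position 3 '(': depth becomes 2
  Position 4 ')': depth becomes 1
  Position 5 ')': depth becomes 0
  Position 6 '(': depth becomes 1
  Position 7 ')': depth becomes 0
  Position 8 '(': depth becomes 1
  Position 9 ')': depth becomes 0
  Position 10 '(': depth becomes 1
  Position 11 ')': depth becomes 0
Maximum depth reached: 2

2


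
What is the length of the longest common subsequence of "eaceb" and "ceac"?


LCS of "eaceb" and "ceac"
DP table:
           c    e    a    c
      0    0    0    0    0
  e   0    0    1    1    1
  a   0    0    1    2    2
  c   0    1    1    2    3
  e   0    1    2    2    3
  b   0    1    2    2    3
LCS length = dp[5][4] = 3

3


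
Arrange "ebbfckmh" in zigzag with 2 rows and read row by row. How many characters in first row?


Zigzag "ebbfckmh" into 2 rows:
Placing characters:
  'e' => row 0
  'b' => row 1
  'b' => row 0
  'f' => row 1
  'c' => row 0
  'k' => row 1
  'm' => row 0
  'h' => row 1
Rows:
  Row 0: "ebcm"
  Row 1: "bfkh"
First row length: 4

4


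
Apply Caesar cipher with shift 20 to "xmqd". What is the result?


Caesar cipher: shift "xmqd" by 20
  'x' (pos 23) + 20 = pos 17 = 'r'
  'm' (pos 12) + 20 = pos 6 = 'g'
  'q' (pos 16) + 20 = pos 10 = 'k'
  'd' (pos 3) + 20 = pos 23 = 'x'
Result: rgkx

rgkx


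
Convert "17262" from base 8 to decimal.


Input: "17262" in base 8
Positional expansion:
  Digit '1' (value 1) x 8^4 = 4096
  Digit '7' (value 7) x 8^3 = 3584
  Digit '2' (value 2) x 8^2 = 128
  Digit '6' (value 6) x 8^1 = 48
  Digit '2' (value 2) x 8^0 = 2
Sum = 7858

7858


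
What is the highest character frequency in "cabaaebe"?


Input: cabaaebe
Character counts:
  'a': 3
  'b': 2
  'c': 1
  'e': 2
Maximum frequency: 3

3


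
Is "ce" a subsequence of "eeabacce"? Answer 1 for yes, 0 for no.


Check if "ce" is a subsequence of "eeabacce"
Greedy scan:
  Position 0 ('e'): no match needed
  Position 1 ('e'): no match needed
  Position 2 ('a'): no match needed
  Position 3 ('b'): no match needed
  Position 4 ('a'): no match needed
  Position 5 ('c'): matches sub[0] = 'c'
  Position 6 ('c'): no match needed
  Position 7 ('e'): matches sub[1] = 'e'
All 2 characters matched => is a subsequence

1


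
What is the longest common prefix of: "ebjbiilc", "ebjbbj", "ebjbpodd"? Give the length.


Words: ebjbiilc, ebjbbj, ebjbpodd
  Position 0: all 'e' => match
  Position 1: all 'b' => match
  Position 2: all 'j' => match
  Position 3: all 'b' => match
  Position 4: ('i', 'b', 'p') => mismatch, stop
LCP = "ebjb" (length 4)

4


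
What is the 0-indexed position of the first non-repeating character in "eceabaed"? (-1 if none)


Input: eceabaed
Character frequencies:
  'a': 2
  'b': 1
  'c': 1
  'd': 1
  'e': 3
Scanning left to right for freq == 1:
  Position 0 ('e'): freq=3, skip
  Position 1 ('c'): unique! => answer = 1

1


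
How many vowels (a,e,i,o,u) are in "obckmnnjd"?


Input: obckmnnjd
Checking each character:
  'o' at position 0: vowel (running total: 1)
  'b' at position 1: consonant
  'c' at position 2: consonant
  'k' at position 3: consonant
  'm' at position 4: consonant
  'n' at position 5: consonant
  'n' at position 6: consonant
  'j' at position 7: consonant
  'd' at position 8: consonant
Total vowels: 1

1


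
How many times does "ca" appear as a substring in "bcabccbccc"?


Searching for "ca" in "bcabccbccc"
Scanning each position:
  Position 0: "bc" => no
  Position 1: "ca" => MATCH
  Position 2: "ab" => no
  Position 3: "bc" => no
  Position 4: "cc" => no
  Position 5: "cb" => no
  Position 6: "bc" => no
  Position 7: "cc" => no
  Position 8: "cc" => no
Total occurrences: 1

1


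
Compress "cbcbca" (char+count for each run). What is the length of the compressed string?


Input: cbcbca
Runs:
  'c' x 1 => "c1"
  'b' x 1 => "b1"
  'c' x 1 => "c1"
  'b' x 1 => "b1"
  'c' x 1 => "c1"
  'a' x 1 => "a1"
Compressed: "c1b1c1b1c1a1"
Compressed length: 12

12


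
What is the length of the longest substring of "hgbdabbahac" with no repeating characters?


Input: "hgbdabbahac"
Sliding window (track last position of each char):
  Position 0 ('h'): window [0,0] length 1 -- new best
  Position 1 ('g'): window [0,1] length 2 -- new best
  Position 2 ('b'): window [0,2] length 3 -- new best
  Position 3 ('d'): window [0,3] length 4 -- new best
  Position 4 ('a'): window [0,4] length 5 -- new best
  Position 5 ('b'): repeat (last at 2), move window start to 3
  Position 5 ('b'): window [3,5] length 3
  Position 6 ('b'): repeat (last at 5), move window start to 6
  Position 6 ('b'): window [6,6] length 1
  Position 7 ('a'): window [6,7] length 2
  Position 8 ('h'): window [6,8] length 3
  Position 9 ('a'): repeat (last at 7), move window start to 8
  Position 9 ('a'): window [8,9] length 2
  Position 10 ('c'): window [8,10] length 3
Longest substring with no repeats: "hgbda" with length 5

5


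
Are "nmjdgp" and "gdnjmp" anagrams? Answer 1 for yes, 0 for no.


Strings: "nmjdgp", "gdnjmp"
Sorted first:  dgjmnp
Sorted second: dgjmnp
Sorted forms match => anagrams

1


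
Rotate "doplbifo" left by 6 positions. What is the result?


Input: "doplbifo", rotate left by 6
First 6 characters: "doplbi"
Remaining characters: "fo"
Concatenate remaining + first: "fo" + "doplbi" = "fodoplbi"

fodoplbi


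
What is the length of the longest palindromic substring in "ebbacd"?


Input: "ebbacd"
Checking substrings for palindromes:
  [1:3] "bb" (len 2) => palindrome
Longest palindromic substring: "bb" with length 2

2


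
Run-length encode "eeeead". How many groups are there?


Input: eeeead
Scanning for consecutive runs:
  Group 1: 'e' x 4 (positions 0-3)
  Group 2: 'a' x 1 (positions 4-4)
  Group 3: 'd' x 1 (positions 5-5)
Total groups: 3

3


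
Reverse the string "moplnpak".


Input: moplnpak
Reading characters right to left:
  Position 7: 'k'
  Position 6: 'a'
  Position 5: 'p'
  Position 4: 'n'
  Position 3: 'l'
  Position 2: 'p'
  Position 1: 'o'
  Position 0: 'm'
Reversed: kapnlpom

kapnlpom


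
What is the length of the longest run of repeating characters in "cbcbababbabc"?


Input: "cbcbababbabc"
Scanning for longest run:
  Position 1 ('b'): new char, reset run to 1
  Position 2 ('c'): new char, reset run to 1
  Position 3 ('b'): new char, reset run to 1
  Position 4 ('a'): new char, reset run to 1
  Position 5 ('b'): new char, reset run to 1
  Position 6 ('a'): new char, reset run to 1
  Position 7 ('b'): new char, reset run to 1
  Position 8 ('b'): continues run of 'b', length=2
  Position 9 ('a'): new char, reset run to 1
  Position 10 ('b'): new char, reset run to 1
  Position 11 ('c'): new char, reset run to 1
Longest run: 'b' with length 2

2


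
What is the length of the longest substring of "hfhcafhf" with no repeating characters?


Input: "hfhcafhf"
Sliding window (track last position of each char):
  Position 0 ('h'): window [0,0] length 1 -- new best
  Position 1 ('f'): window [0,1] length 2 -- new best
  Position 2 ('h'): repeat (last at 0), move window start to 1
  Position 2 ('h'): window [1,2] length 2
  Position 3 ('c'): window [1,3] length 3 -- new best
  Position 4 ('a'): window [1,4] length 4 -- new best
  Position 5 ('f'): repeat (last at 1), move window start to 2
  Position 5 ('f'): window [2,5] length 4
  Position 6 ('h'): repeat (last at 2), move window start to 3
  Position 6 ('h'): window [3,6] length 4
  Position 7 ('f'): repeat (last at 5), move window start to 6
  Position 7 ('f'): window [6,7] length 2
Longest substring with no repeats: "fhca" with length 4

4


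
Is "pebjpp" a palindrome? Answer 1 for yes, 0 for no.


Input: pebjpp
Reversed: ppjbep
  Compare pos 0 ('p') with pos 5 ('p'): match
  Compare pos 1 ('e') with pos 4 ('p'): MISMATCH
  Compare pos 2 ('b') with pos 3 ('j'): MISMATCH
Result: not a palindrome

0


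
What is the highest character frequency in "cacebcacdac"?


Input: cacebcacdac
Character counts:
  'a': 3
  'b': 1
  'c': 5
  'd': 1
  'e': 1
Maximum frequency: 5

5


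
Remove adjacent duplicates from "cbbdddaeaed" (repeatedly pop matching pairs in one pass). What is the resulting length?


Input: cbbdddaeaed
Stack-based adjacent duplicate removal:
  Read 'c': push. Stack: c
  Read 'b': push. Stack: cb
  Read 'b': matches stack top 'b' => pop. Stack: c
  Read 'd': push. Stack: cd
  Read 'd': matches stack top 'd' => pop. Stack: c
  Read 'd': push. Stack: cd
  Read 'a': push. Stack: cda
  Read 'e': push. Stack: cdae
  Read 'a': push. Stack: cdaea
  Read 'e': push. Stack: cdaeae
  Read 'd': push. Stack: cdaeaed
Final stack: "cdaeaed" (length 7)

7


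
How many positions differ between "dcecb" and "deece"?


Comparing "dcecb" and "deece" position by position:
  Position 0: 'd' vs 'd' => same
  Position 1: 'c' vs 'e' => DIFFER
  Position 2: 'e' vs 'e' => same
  Position 3: 'c' vs 'c' => same
  Position 4: 'b' vs 'e' => DIFFER
Positions that differ: 2

2


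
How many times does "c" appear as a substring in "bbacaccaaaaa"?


Searching for "c" in "bbacaccaaaaa"
Scanning each position:
  Position 0: "b" => no
  Position 1: "b" => no
  Position 2: "a" => no
  Position 3: "c" => MATCH
  Position 4: "a" => no
  Position 5: "c" => MATCH
  Position 6: "c" => MATCH
  Position 7: "a" => no
  Position 8: "a" => no
  Position 9: "a" => no
  Position 10: "a" => no
  Position 11: "a" => no
Total occurrences: 3

3


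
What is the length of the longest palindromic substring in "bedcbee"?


Input: "bedcbee"
Checking substrings for palindromes:
  [5:7] "ee" (len 2) => palindrome
Longest palindromic substring: "ee" with length 2

2


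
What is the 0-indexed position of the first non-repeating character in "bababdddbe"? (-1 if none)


Input: bababdddbe
Character frequencies:
  'a': 2
  'b': 4
  'd': 3
  'e': 1
Scanning left to right for freq == 1:
  Position 0 ('b'): freq=4, skip
  Position 1 ('a'): freq=2, skip
  Position 2 ('b'): freq=4, skip
  Position 3 ('a'): freq=2, skip
  Position 4 ('b'): freq=4, skip
  Position 5 ('d'): freq=3, skip
  Position 6 ('d'): freq=3, skip
  Position 7 ('d'): freq=3, skip
  Position 8 ('b'): freq=4, skip
  Position 9 ('e'): unique! => answer = 9

9


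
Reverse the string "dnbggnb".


Input: dnbggnb
Reading characters right to left:
  Position 6: 'b'
  Position 5: 'n'
  Position 4: 'g'
  Position 3: 'g'
  Position 2: 'b'
  Position 1: 'n'
  Position 0: 'd'
Reversed: bnggbnd

bnggbnd


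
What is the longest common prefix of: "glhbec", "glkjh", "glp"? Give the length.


Words: glhbec, glkjh, glp
  Position 0: all 'g' => match
  Position 1: all 'l' => match
  Position 2: ('h', 'k', 'p') => mismatch, stop
LCP = "gl" (length 2)

2


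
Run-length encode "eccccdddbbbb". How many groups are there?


Input: eccccdddbbbb
Scanning for consecutive runs:
  Group 1: 'e' x 1 (positions 0-0)
  Group 2: 'c' x 4 (positions 1-4)
  Group 3: 'd' x 3 (positions 5-7)
  Group 4: 'b' x 4 (positions 8-11)
Total groups: 4

4


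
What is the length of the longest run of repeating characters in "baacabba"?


Input: "baacabba"
Scanning for longest run:
  Position 1 ('a'): new char, reset run to 1
  Position 2 ('a'): continues run of 'a', length=2
  Position 3 ('c'): new char, reset run to 1
  Position 4 ('a'): new char, reset run to 1
  Position 5 ('b'): new char, reset run to 1
  Position 6 ('b'): continues run of 'b', length=2
  Position 7 ('a'): new char, reset run to 1
Longest run: 'a' with length 2

2


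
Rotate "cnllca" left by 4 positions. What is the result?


Input: "cnllca", rotate left by 4
First 4 characters: "cnll"
Remaining characters: "ca"
Concatenate remaining + first: "ca" + "cnll" = "cacnll"

cacnll


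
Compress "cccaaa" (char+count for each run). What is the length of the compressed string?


Input: cccaaa
Runs:
  'c' x 3 => "c3"
  'a' x 3 => "a3"
Compressed: "c3a3"
Compressed length: 4

4


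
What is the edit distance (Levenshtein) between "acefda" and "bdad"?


Computing edit distance: "acefda" -> "bdad"
DP table:
           b    d    a    d
      0    1    2    3    4
  a   1    1    2    2    3
  c   2    2    2    3    3
  e   3    3    3    3    4
  f   4    4    4    4    4
  d   5    5    4    5    4
  a   6    6    5    4    5
Edit distance = dp[6][4] = 5

5


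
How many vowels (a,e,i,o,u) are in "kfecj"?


Input: kfecj
Checking each character:
  'k' at position 0: consonant
  'f' at position 1: consonant
  'e' at position 2: vowel (running total: 1)
  'c' at position 3: consonant
  'j' at position 4: consonant
Total vowels: 1

1


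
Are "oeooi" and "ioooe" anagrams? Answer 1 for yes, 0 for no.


Strings: "oeooi", "ioooe"
Sorted first:  eiooo
Sorted second: eiooo
Sorted forms match => anagrams

1


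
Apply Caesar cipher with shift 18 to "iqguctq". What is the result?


Caesar cipher: shift "iqguctq" by 18
  'i' (pos 8) + 18 = pos 0 = 'a'
  'q' (pos 16) + 18 = pos 8 = 'i'
  'g' (pos 6) + 18 = pos 24 = 'y'
  'u' (pos 20) + 18 = pos 12 = 'm'
  'c' (pos 2) + 18 = pos 20 = 'u'
  't' (pos 19) + 18 = pos 11 = 'l'
  'q' (pos 16) + 18 = pos 8 = 'i'
Result: aiymuli

aiymuli


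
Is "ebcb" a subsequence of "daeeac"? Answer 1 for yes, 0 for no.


Check if "ebcb" is a subsequence of "daeeac"
Greedy scan:
  Position 0 ('d'): no match needed
  Position 1 ('a'): no match needed
  Position 2 ('e'): matches sub[0] = 'e'
  Position 3 ('e'): no match needed
  Position 4 ('a'): no match needed
  Position 5 ('c'): no match needed
Only matched 1/4 characters => not a subsequence

0


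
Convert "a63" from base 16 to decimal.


Input: "a63" in base 16
Positional expansion:
  Digit 'a' (value 10) x 16^2 = 2560
  Digit '6' (value 6) x 16^1 = 96
  Digit '3' (value 3) x 16^0 = 3
Sum = 2659

2659


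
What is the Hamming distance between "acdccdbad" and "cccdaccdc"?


Comparing "acdccdbad" and "cccdaccdc" position by position:
  Position 0: 'a' vs 'c' => differ
  Position 1: 'c' vs 'c' => same
  Position 2: 'd' vs 'c' => differ
  Position 3: 'c' vs 'd' => differ
  Position 4: 'c' vs 'a' => differ
  Position 5: 'd' vs 'c' => differ
  Position 6: 'b' vs 'c' => differ
  Position 7: 'a' vs 'd' => differ
  Position 8: 'd' vs 'c' => differ
Total differences (Hamming distance): 8

8


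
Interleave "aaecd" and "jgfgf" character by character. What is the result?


Interleaving "aaecd" and "jgfgf":
  Position 0: 'a' from first, 'j' from second => "aj"
  Position 1: 'a' from first, 'g' from second => "ag"
  Position 2: 'e' from first, 'f' from second => "ef"
  Position 3: 'c' from first, 'g' from second => "cg"
  Position 4: 'd' from first, 'f' from second => "df"
Result: ajagefcgdf

ajagefcgdf


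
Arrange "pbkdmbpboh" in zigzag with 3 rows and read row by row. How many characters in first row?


Zigzag "pbkdmbpboh" into 3 rows:
Placing characters:
  'p' => row 0
  'b' => row 1
  'k' => row 2
  'd' => row 1
  'm' => row 0
  'b' => row 1
  'p' => row 2
  'b' => row 1
  'o' => row 0
  'h' => row 1
Rows:
  Row 0: "pmo"
  Row 1: "bdbbh"
  Row 2: "kp"
First row length: 3

3


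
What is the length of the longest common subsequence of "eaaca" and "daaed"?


LCS of "eaaca" and "daaed"
DP table:
           d    a    a    e    d
      0    0    0    0    0    0
  e   0    0    0    0    1    1
  a   0    0    1    1    1    1
  a   0    0    1    2    2    2
  c   0    0    1    2    2    2
  a   0    0    1    2    2    2
LCS length = dp[5][5] = 2

2


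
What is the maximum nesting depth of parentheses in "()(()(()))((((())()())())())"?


Input: "()(()(()))((((())()())())())"
Tracking depth:
  Position 0 '(': depth becomes 1
  Position 1 ')': depth becomes 0
  Position 2 '(': depth becomes 1
  Position 3 '(': depth becomes 2
  Position 4 ')': depth becomes 1
  Position 5 '(': depth becomes 2
  Position 6 '(': depth becomes 3
  Position 7 ')': depth becomes 2
  Position 8 ')': depth becomes 1
  Position 9 ')': depth becomes 0
  Position 10 '(': depth becomes 1
  Position 11 '(': depth becomes 2
  Position 12 '(': depth becomes 3
  Position 13 '(': depth becomes 4
  Position 14 '(': depth becomes 5
  Position 15 ')': depth becomes 4
  Position 16 ')': depth becomes 3
  Position 17 '(': depth becomes 4
  Position 18 ')': depth becomes 3
  Position 19 '(': depth becomes 4
  Position 20 ')': depth becomes 3
  Position 21 ')': depth becomes 2
  Position 22 '(': depth becomes 3
  Position 23 ')': depth becomes 2
  Position 24 ')': depth becomes 1
  Position 25 '(': depth becomes 2
  Position 26 ')': depth becomes 1
  Position 27 ')': depth becomes 0
Maximum depth reached: 5

5


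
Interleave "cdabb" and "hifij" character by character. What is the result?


Interleaving "cdabb" and "hifij":
  Position 0: 'c' from first, 'h' from second => "ch"
  Position 1: 'd' from first, 'i' from second => "di"
  Position 2: 'a' from first, 'f' from second => "af"
  Position 3: 'b' from first, 'i' from second => "bi"
  Position 4: 'b' from first, 'j' from second => "bj"
Result: chdiafbibj

chdiafbibj


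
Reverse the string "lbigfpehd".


Input: lbigfpehd
Reading characters right to left:
  Position 8: 'd'
  Position 7: 'h'
  Position 6: 'e'
  Position 5: 'p'
  Position 4: 'f'
  Position 3: 'g'
  Position 2: 'i'
  Position 1: 'b'
  Position 0: 'l'
Reversed: dhepfgibl

dhepfgibl


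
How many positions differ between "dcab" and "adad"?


Comparing "dcab" and "adad" position by position:
  Position 0: 'd' vs 'a' => DIFFER
  Position 1: 'c' vs 'd' => DIFFER
  Position 2: 'a' vs 'a' => same
  Position 3: 'b' vs 'd' => DIFFER
Positions that differ: 3

3


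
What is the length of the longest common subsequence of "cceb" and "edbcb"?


LCS of "cceb" and "edbcb"
DP table:
           e    d    b    c    b
      0    0    0    0    0    0
  c   0    0    0    0    1    1
  c   0    0    0    0    1    1
  e   0    1    1    1    1    1
  b   0    1    1    2    2    2
LCS length = dp[4][5] = 2

2


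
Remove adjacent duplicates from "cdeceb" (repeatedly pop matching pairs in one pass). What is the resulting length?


Input: cdeceb
Stack-based adjacent duplicate removal:
  Read 'c': push. Stack: c
  Read 'd': push. Stack: cd
  Read 'e': push. Stack: cde
  Read 'c': push. Stack: cdec
  Read 'e': push. Stack: cdece
  Read 'b': push. Stack: cdeceb
Final stack: "cdeceb" (length 6)

6


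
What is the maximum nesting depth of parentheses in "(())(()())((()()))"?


Input: "(())(()())((()()))"
Tracking depth:
  Position 0 '(': depth becomes 1
  Position 1 '(': depth becomes 2
  Position 2 ')': depth becomes 1
  Position 3 ')': depth becomes 0
  Position 4 '(': depth becomes 1
  Position 5 '(': depth becomes 2
  Position 6 ')': depth becomes 1
  Position 7 '(': depth becomes 2
  Position 8 ')': depth becomes 1
  Position 9 ')': depth becomes 0
  Position 10 '(': depth becomes 1
  Position 11 '(': depth becomes 2
  Position 12 '(': depth becomes 3
  Position 13 ')': depth becomes 2
  Position 14 '(': depth becomes 3
  Position 15 ')': depth becomes 2
  Position 16 ')': depth becomes 1
  Position 17 ')': depth becomes 0
Maximum depth reached: 3

3


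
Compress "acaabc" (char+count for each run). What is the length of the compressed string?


Input: acaabc
Runs:
  'a' x 1 => "a1"
  'c' x 1 => "c1"
  'a' x 2 => "a2"
  'b' x 1 => "b1"
  'c' x 1 => "c1"
Compressed: "a1c1a2b1c1"
Compressed length: 10

10


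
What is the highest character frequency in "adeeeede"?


Input: adeeeede
Character counts:
  'a': 1
  'd': 2
  'e': 5
Maximum frequency: 5

5


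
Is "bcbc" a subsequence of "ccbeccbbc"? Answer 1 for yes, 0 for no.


Check if "bcbc" is a subsequence of "ccbeccbbc"
Greedy scan:
  Position 0 ('c'): no match needed
  Position 1 ('c'): no match needed
  Position 2 ('b'): matches sub[0] = 'b'
  Position 3 ('e'): no match needed
  Position 4 ('c'): matches sub[1] = 'c'
  Position 5 ('c'): no match needed
  Position 6 ('b'): matches sub[2] = 'b'
  Position 7 ('b'): no match needed
  Position 8 ('c'): matches sub[3] = 'c'
All 4 characters matched => is a subsequence

1


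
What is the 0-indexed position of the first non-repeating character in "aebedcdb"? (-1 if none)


Input: aebedcdb
Character frequencies:
  'a': 1
  'b': 2
  'c': 1
  'd': 2
  'e': 2
Scanning left to right for freq == 1:
  Position 0 ('a'): unique! => answer = 0

0


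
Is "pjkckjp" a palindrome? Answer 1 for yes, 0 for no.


Input: pjkckjp
Reversed: pjkckjp
  Compare pos 0 ('p') with pos 6 ('p'): match
  Compare pos 1 ('j') with pos 5 ('j'): match
  Compare pos 2 ('k') with pos 4 ('k'): match
Result: palindrome

1


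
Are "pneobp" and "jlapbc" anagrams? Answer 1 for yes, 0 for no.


Strings: "pneobp", "jlapbc"
Sorted first:  benopp
Sorted second: abcjlp
Differ at position 0: 'b' vs 'a' => not anagrams

0


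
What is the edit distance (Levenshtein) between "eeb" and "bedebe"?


Computing edit distance: "eeb" -> "bedebe"
DP table:
           b    e    d    e    b    e
      0    1    2    3    4    5    6
  e   1    1    1    2    3    4    5
  e   2    2    1    2    2    3    4
  b   3    2    2    2    3    2    3
Edit distance = dp[3][6] = 3

3


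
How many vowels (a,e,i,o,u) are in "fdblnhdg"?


Input: fdblnhdg
Checking each character:
  'f' at position 0: consonant
  'd' at position 1: consonant
  'b' at position 2: consonant
  'l' at position 3: consonant
  'n' at position 4: consonant
  'h' at position 5: consonant
  'd' at position 6: consonant
  'g' at position 7: consonant
Total vowels: 0

0


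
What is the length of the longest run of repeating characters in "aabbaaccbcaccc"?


Input: "aabbaaccbcaccc"
Scanning for longest run:
  Position 1 ('a'): continues run of 'a', length=2
  Position 2 ('b'): new char, reset run to 1
  Position 3 ('b'): continues run of 'b', length=2
  Position 4 ('a'): new char, reset run to 1
  Position 5 ('a'): continues run of 'a', length=2
  Position 6 ('c'): new char, reset run to 1
  Position 7 ('c'): continues run of 'c', length=2
  Position 8 ('b'): new char, reset run to 1
  Position 9 ('c'): new char, reset run to 1
  Position 10 ('a'): new char, reset run to 1
  Position 11 ('c'): new char, reset run to 1
  Position 12 ('c'): continues run of 'c', length=2
  Position 13 ('c'): continues run of 'c', length=3
Longest run: 'c' with length 3

3


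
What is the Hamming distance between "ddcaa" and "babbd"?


Comparing "ddcaa" and "babbd" position by position:
  Position 0: 'd' vs 'b' => differ
  Position 1: 'd' vs 'a' => differ
  Position 2: 'c' vs 'b' => differ
  Position 3: 'a' vs 'b' => differ
  Position 4: 'a' vs 'd' => differ
Total differences (Hamming distance): 5

5


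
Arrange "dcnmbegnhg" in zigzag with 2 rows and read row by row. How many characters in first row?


Zigzag "dcnmbegnhg" into 2 rows:
Placing characters:
  'd' => row 0
  'c' => row 1
  'n' => row 0
  'm' => row 1
  'b' => row 0
  'e' => row 1
  'g' => row 0
  'n' => row 1
  'h' => row 0
  'g' => row 1
Rows:
  Row 0: "dnbgh"
  Row 1: "cmeng"
First row length: 5

5


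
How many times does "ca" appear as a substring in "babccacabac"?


Searching for "ca" in "babccacabac"
Scanning each position:
  Position 0: "ba" => no
  Position 1: "ab" => no
  Position 2: "bc" => no
  Position 3: "cc" => no
  Position 4: "ca" => MATCH
  Position 5: "ac" => no
  Position 6: "ca" => MATCH
  Position 7: "ab" => no
  Position 8: "ba" => no
  Position 9: "ac" => no
Total occurrences: 2

2


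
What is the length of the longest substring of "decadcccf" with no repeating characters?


Input: "decadcccf"
Sliding window (track last position of each char):
  Position 0 ('d'): window [0,0] length 1 -- new best
  Position 1 ('e'): window [0,1] length 2 -- new best
  Position 2 ('c'): window [0,2] length 3 -- new best
  Position 3 ('a'): window [0,3] length 4 -- new best
  Position 4 ('d'): repeat (last at 0), move window start to 1
  Position 4 ('d'): window [1,4] length 4
  Position 5 ('c'): repeat (last at 2), move window start to 3
  Position 5 ('c'): window [3,5] length 3
  Position 6 ('c'): repeat (last at 5), move window start to 6
  Position 6 ('c'): window [6,6] length 1
  Position 7 ('c'): repeat (last at 6), move window start to 7
  Position 7 ('c'): window [7,7] length 1
  Position 8 ('f'): window [7,8] length 2
Longest substring with no repeats: "deca" with length 4

4


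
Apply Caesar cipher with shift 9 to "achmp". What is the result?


Caesar cipher: shift "achmp" by 9
  'a' (pos 0) + 9 = pos 9 = 'j'
  'c' (pos 2) + 9 = pos 11 = 'l'
  'h' (pos 7) + 9 = pos 16 = 'q'
  'm' (pos 12) + 9 = pos 21 = 'v'
  'p' (pos 15) + 9 = pos 24 = 'y'
Result: jlqvy

jlqvy


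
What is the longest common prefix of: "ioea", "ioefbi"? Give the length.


Words: ioea, ioefbi
  Position 0: all 'i' => match
  Position 1: all 'o' => match
  Position 2: all 'e' => match
  Position 3: ('a', 'f') => mismatch, stop
LCP = "ioe" (length 3)

3


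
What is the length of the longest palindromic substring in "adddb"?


Input: "adddb"
Checking substrings for palindromes:
  [1:4] "ddd" (len 3) => palindrome
  [1:3] "dd" (len 2) => palindrome
  [2:4] "dd" (len 2) => palindrome
Longest palindromic substring: "ddd" with length 3

3


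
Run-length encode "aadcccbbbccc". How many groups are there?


Input: aadcccbbbccc
Scanning for consecutive runs:
  Group 1: 'a' x 2 (positions 0-1)
  Group 2: 'd' x 1 (positions 2-2)
  Group 3: 'c' x 3 (positions 3-5)
  Group 4: 'b' x 3 (positions 6-8)
  Group 5: 'c' x 3 (positions 9-11)
Total groups: 5

5


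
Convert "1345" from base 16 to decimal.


Input: "1345" in base 16
Positional expansion:
  Digit '1' (value 1) x 16^3 = 4096
  Digit '3' (value 3) x 16^2 = 768
  Digit '4' (value 4) x 16^1 = 64
  Digit '5' (value 5) x 16^0 = 5
Sum = 4933

4933


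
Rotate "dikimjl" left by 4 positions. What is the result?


Input: "dikimjl", rotate left by 4
First 4 characters: "diki"
Remaining characters: "mjl"
Concatenate remaining + first: "mjl" + "diki" = "mjldiki"

mjldiki


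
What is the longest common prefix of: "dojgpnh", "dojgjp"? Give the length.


Words: dojgpnh, dojgjp
  Position 0: all 'd' => match
  Position 1: all 'o' => match
  Position 2: all 'j' => match
  Position 3: all 'g' => match
  Position 4: ('p', 'j') => mismatch, stop
LCP = "dojg" (length 4)

4


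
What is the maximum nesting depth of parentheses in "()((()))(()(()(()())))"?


Input: "()((()))(()(()(()())))"
Tracking depth:
  Position 0 '(': depth becomes 1
  Position 1 ')': depth becomes 0
  Position 2 '(': depth becomes 1
  Position 3 '(': depth becomes 2
  Position 4 '(': depth becomes 3
  Position 5 ')': depth becomes 2
  Position 6 ')': depth becomes 1
  Position 7 ')': depth becomes 0
  Position 8 '(': depth becomes 1
  Position 9 '(': depth becomes 2
  Position 10 ')': depth becomes 1
  Position 11 '(': depth becomes 2
  Position 12 '(': depth becomes 3
  Position 13 ')': depth becomes 2
  Position 14 '(': depth becomes 3
  Position 15 '(': depth becomes 4
  Position 16 ')': depth becomes 3
  Position 17 '(': depth becomes 4
  Position 18 ')': depth becomes 3
  Position 19 ')': depth becomes 2
  Position 20 ')': depth becomes 1
  Position 21 ')': depth becomes 0
Maximum depth reached: 4

4


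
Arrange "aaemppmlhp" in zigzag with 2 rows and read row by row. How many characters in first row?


Zigzag "aaemppmlhp" into 2 rows:
Placing characters:
  'a' => row 0
  'a' => row 1
  'e' => row 0
  'm' => row 1
  'p' => row 0
  'p' => row 1
  'm' => row 0
  'l' => row 1
  'h' => row 0
  'p' => row 1
Rows:
  Row 0: "aepmh"
  Row 1: "amplp"
First row length: 5

5


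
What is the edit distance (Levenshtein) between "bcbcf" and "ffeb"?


Computing edit distance: "bcbcf" -> "ffeb"
DP table:
           f    f    e    b
      0    1    2    3    4
  b   1    1    2    3    3
  c   2    2    2    3    4
  b   3    3    3    3    3
  c   4    4    4    4    4
  f   5    4    4    5    5
Edit distance = dp[5][4] = 5

5


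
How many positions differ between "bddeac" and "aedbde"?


Comparing "bddeac" and "aedbde" position by position:
  Position 0: 'b' vs 'a' => DIFFER
  Position 1: 'd' vs 'e' => DIFFER
  Position 2: 'd' vs 'd' => same
  Position 3: 'e' vs 'b' => DIFFER
  Position 4: 'a' vs 'd' => DIFFER
  Position 5: 'c' vs 'e' => DIFFER
Positions that differ: 5

5


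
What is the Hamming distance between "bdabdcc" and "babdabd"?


Comparing "bdabdcc" and "babdabd" position by position:
  Position 0: 'b' vs 'b' => same
  Position 1: 'd' vs 'a' => differ
  Position 2: 'a' vs 'b' => differ
  Position 3: 'b' vs 'd' => differ
  Position 4: 'd' vs 'a' => differ
  Position 5: 'c' vs 'b' => differ
  Position 6: 'c' vs 'd' => differ
Total differences (Hamming distance): 6

6


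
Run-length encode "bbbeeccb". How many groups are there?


Input: bbbeeccb
Scanning for consecutive runs:
  Group 1: 'b' x 3 (positions 0-2)
  Group 2: 'e' x 2 (positions 3-4)
  Group 3: 'c' x 2 (positions 5-6)
  Group 4: 'b' x 1 (positions 7-7)
Total groups: 4

4


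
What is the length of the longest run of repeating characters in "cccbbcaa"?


Input: "cccbbcaa"
Scanning for longest run:
  Position 1 ('c'): continues run of 'c', length=2
  Position 2 ('c'): continues run of 'c', length=3
  Position 3 ('b'): new char, reset run to 1
  Position 4 ('b'): continues run of 'b', length=2
  Position 5 ('c'): new char, reset run to 1
  Position 6 ('a'): new char, reset run to 1
  Position 7 ('a'): continues run of 'a', length=2
Longest run: 'c' with length 3

3


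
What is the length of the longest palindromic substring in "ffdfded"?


Input: "ffdfded"
Checking substrings for palindromes:
  [1:4] "fdf" (len 3) => palindrome
  [2:5] "dfd" (len 3) => palindrome
  [4:7] "ded" (len 3) => palindrome
  [0:2] "ff" (len 2) => palindrome
Longest palindromic substring: "fdf" with length 3

3


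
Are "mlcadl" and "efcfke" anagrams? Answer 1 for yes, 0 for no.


Strings: "mlcadl", "efcfke"
Sorted first:  acdllm
Sorted second: ceeffk
Differ at position 0: 'a' vs 'c' => not anagrams

0


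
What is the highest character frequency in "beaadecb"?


Input: beaadecb
Character counts:
  'a': 2
  'b': 2
  'c': 1
  'd': 1
  'e': 2
Maximum frequency: 2

2


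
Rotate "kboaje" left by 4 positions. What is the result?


Input: "kboaje", rotate left by 4
First 4 characters: "kboa"
Remaining characters: "je"
Concatenate remaining + first: "je" + "kboa" = "jekboa"

jekboa


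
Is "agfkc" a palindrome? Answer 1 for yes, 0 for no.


Input: agfkc
Reversed: ckfga
  Compare pos 0 ('a') with pos 4 ('c'): MISMATCH
  Compare pos 1 ('g') with pos 3 ('k'): MISMATCH
Result: not a palindrome

0


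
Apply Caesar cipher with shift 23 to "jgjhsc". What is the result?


Caesar cipher: shift "jgjhsc" by 23
  'j' (pos 9) + 23 = pos 6 = 'g'
  'g' (pos 6) + 23 = pos 3 = 'd'
  'j' (pos 9) + 23 = pos 6 = 'g'
  'h' (pos 7) + 23 = pos 4 = 'e'
  's' (pos 18) + 23 = pos 15 = 'p'
  'c' (pos 2) + 23 = pos 25 = 'z'
Result: gdgepz

gdgepz


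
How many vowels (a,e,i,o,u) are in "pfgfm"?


Input: pfgfm
Checking each character:
  'p' at position 0: consonant
  'f' at position 1: consonant
  'g' at position 2: consonant
  'f' at position 3: consonant
  'm' at position 4: consonant
Total vowels: 0

0


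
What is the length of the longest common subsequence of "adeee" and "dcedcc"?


LCS of "adeee" and "dcedcc"
DP table:
           d    c    e    d    c    c
      0    0    0    0    0    0    0
  a   0    0    0    0    0    0    0
  d   0    1    1    1    1    1    1
  e   0    1    1    2    2    2    2
  e   0    1    1    2    2    2    2
  e   0    1    1    2    2    2    2
LCS length = dp[5][6] = 2

2


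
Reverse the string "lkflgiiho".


Input: lkflgiiho
Reading characters right to left:
  Position 8: 'o'
  Position 7: 'h'
  Position 6: 'i'
  Position 5: 'i'
  Position 4: 'g'
  Position 3: 'l'
  Position 2: 'f'
  Position 1: 'k'
  Position 0: 'l'
Reversed: ohiiglfkl

ohiiglfkl


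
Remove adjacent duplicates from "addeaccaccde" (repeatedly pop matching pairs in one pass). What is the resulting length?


Input: addeaccaccde
Stack-based adjacent duplicate removal:
  Read 'a': push. Stack: a
  Read 'd': push. Stack: ad
  Read 'd': matches stack top 'd' => pop. Stack: a
  Read 'e': push. Stack: ae
  Read 'a': push. Stack: aea
  Read 'c': push. Stack: aeac
  Read 'c': matches stack top 'c' => pop. Stack: aea
  Read 'a': matches stack top 'a' => pop. Stack: ae
  Read 'c': push. Stack: aec
  Read 'c': matches stack top 'c' => pop. Stack: ae
  Read 'd': push. Stack: aed
  Read 'e': push. Stack: aede
Final stack: "aede" (length 4)

4
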